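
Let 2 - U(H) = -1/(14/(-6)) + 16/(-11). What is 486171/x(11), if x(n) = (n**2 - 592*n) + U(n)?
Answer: -12478389/163958 ≈ -76.107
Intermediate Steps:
U(H) = 233/77 (U(H) = 2 - (-1/(14/(-6)) + 16/(-11)) = 2 - (-1/(14*(-1/6)) + 16*(-1/11)) = 2 - (-1/(-7/3) - 16/11) = 2 - (-1*(-3/7) - 16/11) = 2 - (3/7 - 16/11) = 2 - 1*(-79/77) = 2 + 79/77 = 233/77)
x(n) = 233/77 + n**2 - 592*n (x(n) = (n**2 - 592*n) + 233/77 = 233/77 + n**2 - 592*n)
486171/x(11) = 486171/(233/77 + 11**2 - 592*11) = 486171/(233/77 + 121 - 6512) = 486171/(-491874/77) = 486171*(-77/491874) = -12478389/163958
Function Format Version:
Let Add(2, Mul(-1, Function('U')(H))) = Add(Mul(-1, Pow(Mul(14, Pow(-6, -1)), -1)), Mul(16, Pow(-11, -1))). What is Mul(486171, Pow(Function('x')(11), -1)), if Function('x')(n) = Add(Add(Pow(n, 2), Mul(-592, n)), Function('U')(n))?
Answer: Rational(-12478389, 163958) ≈ -76.107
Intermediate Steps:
Function('U')(H) = Rational(233, 77) (Function('U')(H) = Add(2, Mul(-1, Add(Mul(-1, Pow(Mul(14, Pow(-6, -1)), -1)), Mul(16, Pow(-11, -1))))) = Add(2, Mul(-1, Add(Mul(-1, Pow(Mul(14, Rational(-1, 6)), -1)), Mul(16, Rational(-1, 11))))) = Add(2, Mul(-1, Add(Mul(-1, Pow(Rational(-7, 3), -1)), Rational(-16, 11)))) = Add(2, Mul(-1, Add(Mul(-1, Rational(-3, 7)), Rational(-16, 11)))) = Add(2, Mul(-1, Add(Rational(3, 7), Rational(-16, 11)))) = Add(2, Mul(-1, Rational(-79, 77))) = Add(2, Rational(79, 77)) = Rational(233, 77))
Function('x')(n) = Add(Rational(233, 77), Pow(n, 2), Mul(-592, n)) (Function('x')(n) = Add(Add(Pow(n, 2), Mul(-592, n)), Rational(233, 77)) = Add(Rational(233, 77), Pow(n, 2), Mul(-592, n)))
Mul(486171, Pow(Function('x')(11), -1)) = Mul(486171, Pow(Add(Rational(233, 77), Pow(11, 2), Mul(-592, 11)), -1)) = Mul(486171, Pow(Add(Rational(233, 77), 121, -6512), -1)) = Mul(486171, Pow(Rational(-491874, 77), -1)) = Mul(486171, Rational(-77, 491874)) = Rational(-12478389, 163958)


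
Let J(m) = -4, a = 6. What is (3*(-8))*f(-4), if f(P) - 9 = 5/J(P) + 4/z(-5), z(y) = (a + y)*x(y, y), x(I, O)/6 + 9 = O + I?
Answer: -3518/19 ≈ -185.16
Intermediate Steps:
x(I, O) = -54 + 6*I + 6*O (x(I, O) = -54 + 6*(O + I) = -54 + 6*(I + O) = -54 + (6*I + 6*O) = -54 + 6*I + 6*O)
z(y) = (-54 + 12*y)*(6 + y) (z(y) = (6 + y)*(-54 + 6*y + 6*y) = (6 + y)*(-54 + 12*y) = (-54 + 12*y)*(6 + y))
f(P) = 1759/228 (f(P) = 9 + (5/(-4) + 4/((6*(-9 + 2*(-5))*(6 - 5)))) = 9 + (5*(-¼) + 4/((6*(-9 - 10)*1))) = 9 + (-5/4 + 4/((6*(-19)*1))) = 9 + (-5/4 + 4/(-114)) = 9 + (-5/4 + 4*(-1/114)) = 9 + (-5/4 - 2/57) = 9 - 293/228 = 1759/228)
(3*(-8))*f(-4) = (3*(-8))*(1759/228) = -24*1759/228 = -3518/19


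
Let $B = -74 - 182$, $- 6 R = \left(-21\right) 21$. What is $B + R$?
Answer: $- \frac{365}{2} \approx -182.5$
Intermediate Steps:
$R = \frac{147}{2}$ ($R = - \frac{\left(-21\right) 21}{6} = \left(- \frac{1}{6}\right) \left(-441\right) = \frac{147}{2} \approx 73.5$)
$B = -256$ ($B = -74 - 182 = -256$)
$B + R = -256 + \frac{147}{2} = - \frac{365}{2}$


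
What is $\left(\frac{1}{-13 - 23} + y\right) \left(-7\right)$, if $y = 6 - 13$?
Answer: $\frac{1771}{36} \approx 49.194$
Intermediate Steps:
$y = -7$ ($y = 6 - 13 = -7$)
$\left(\frac{1}{-13 - 23} + y\right) \left(-7\right) = \left(\frac{1}{-13 - 23} - 7\right) \left(-7\right) = \left(\frac{1}{-36} - 7\right) \left(-7\right) = \left(- \frac{1}{36} - 7\right) \left(-7\right) = \left(- \frac{253}{36}\right) \left(-7\right) = \frac{1771}{36}$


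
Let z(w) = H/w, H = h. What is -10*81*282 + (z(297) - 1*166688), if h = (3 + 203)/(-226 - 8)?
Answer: -13729607995/34749 ≈ -3.9511e+5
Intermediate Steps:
h = -103/117 (h = 206/(-234) = 206*(-1/234) = -103/117 ≈ -0.88034)
H = -103/117 ≈ -0.88034
z(w) = -103/(117*w)
-10*81*282 + (z(297) - 1*166688) = -10*81*282 + (-103/117/297 - 1*166688) = -810*282 + (-103/117*1/297 - 166688) = -228420 + (-103/34749 - 166688) = -228420 - 5792241415/34749 = -13729607995/34749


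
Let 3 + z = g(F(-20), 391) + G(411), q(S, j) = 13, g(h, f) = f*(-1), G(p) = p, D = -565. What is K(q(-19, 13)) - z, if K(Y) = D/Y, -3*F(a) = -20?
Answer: -786/13 ≈ -60.462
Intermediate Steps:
F(a) = 20/3 (F(a) = -⅓*(-20) = 20/3)
g(h, f) = -f
z = 17 (z = -3 + (-1*391 + 411) = -3 + (-391 + 411) = -3 + 20 = 17)
K(Y) = -565/Y
K(q(-19, 13)) - z = -565/13 - 1*17 = -565*1/13 - 17 = -565/13 - 17 = -786/13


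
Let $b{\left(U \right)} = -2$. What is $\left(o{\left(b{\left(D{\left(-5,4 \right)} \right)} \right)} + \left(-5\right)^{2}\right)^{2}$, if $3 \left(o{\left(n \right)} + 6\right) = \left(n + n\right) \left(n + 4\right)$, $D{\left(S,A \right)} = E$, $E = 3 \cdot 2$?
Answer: $\frac{2401}{9} \approx 266.78$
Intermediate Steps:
$E = 6$
$D{\left(S,A \right)} = 6$
$o{\left(n \right)} = -6 + \frac{2 n \left(4 + n\right)}{3}$ ($o{\left(n \right)} = -6 + \frac{\left(n + n\right) \left(n + 4\right)}{3} = -6 + \frac{2 n \left(4 + n\right)}{3}$)
$\left(o{\left(b{\left(D{\left(-5,4 \right)} \right)} \right)} + \left(-5\right)^{2}\right)^{2} = \left(\left(-6 + \frac{2 \left(-2\right)^{2}}{3} + \frac{8}{3} \left(-2\right)\right) + \left(-5\right)^{2}\right)^{2} = \left(\left(-6 + \frac{2}{3} \cdot 4 - \frac{16}{3}\right) + 25\right)^{2} = \left(\left(-6 + \frac{8}{3} - \frac{16}{3}\right) + 25\right)^{2} = \left(- \frac{26}{3} + 25\right)^{2} = \left(\frac{49}{3}\right)^{2} = \frac{2401}{9}$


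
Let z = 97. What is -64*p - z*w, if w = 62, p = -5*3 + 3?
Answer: -5246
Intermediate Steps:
p = -12 (p = -15 + 3 = -12)
-64*p - z*w = -64*(-12) - 97*62 = 768 - 1*6014 = 768 - 6014 = -5246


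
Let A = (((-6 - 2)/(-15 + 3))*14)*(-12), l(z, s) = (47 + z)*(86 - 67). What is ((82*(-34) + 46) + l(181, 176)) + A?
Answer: 1478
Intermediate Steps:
l(z, s) = 893 + 19*z (l(z, s) = (47 + z)*19 = 893 + 19*z)
A = -112 (A = (-8/(-12)*14)*(-12) = (-8*(-1/12)*14)*(-12) = ((2/3)*14)*(-12) = (28/3)*(-12) = -112)
((82*(-34) + 46) + l(181, 176)) + A = ((82*(-34) + 46) + (893 + 19*181)) - 112 = ((-2788 + 46) + (893 + 3439)) - 112 = (-2742 + 4332) - 112 = 1590 - 112 = 1478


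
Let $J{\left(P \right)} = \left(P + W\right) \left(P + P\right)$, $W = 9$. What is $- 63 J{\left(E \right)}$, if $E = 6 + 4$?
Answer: $-23940$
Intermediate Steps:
$E = 10$
$J{\left(P \right)} = 2 P \left(9 + P\right)$ ($J{\left(P \right)} = \left(P + 9\right) \left(P + P\right) = \left(9 + P\right) 2 P = 2 P \left(9 + P\right)$)
$- 63 J{\left(E \right)} = - 63 \cdot 2 \cdot 10 \left(9 + 10\right) = - 63 \cdot 2 \cdot 10 \cdot 19 = \left(-63\right) 380 = -23940$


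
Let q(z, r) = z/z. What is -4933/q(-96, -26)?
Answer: -4933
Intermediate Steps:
q(z, r) = 1
-4933/q(-96, -26) = -4933/1 = -4933*1 = -4933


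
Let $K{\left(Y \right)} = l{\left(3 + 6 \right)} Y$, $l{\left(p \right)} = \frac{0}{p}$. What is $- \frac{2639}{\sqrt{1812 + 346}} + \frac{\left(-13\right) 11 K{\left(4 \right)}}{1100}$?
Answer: $- \frac{203 \sqrt{2158}}{166} \approx -56.809$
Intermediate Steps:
$l{\left(p \right)} = 0$
$K{\left(Y \right)} = 0$ ($K{\left(Y \right)} = 0 Y = 0$)
$- \frac{2639}{\sqrt{1812 + 346}} + \frac{\left(-13\right) 11 K{\left(4 \right)}}{1100} = - \frac{2639}{\sqrt{1812 + 346}} + \frac{\left(-13\right) 11 \cdot 0}{1100} = - \frac{2639}{\sqrt{2158}} + \left(-143\right) 0 \cdot \frac{1}{1100} = - 2639 \frac{\sqrt{2158}}{2158} + 0 \cdot \frac{1}{1100} = - \frac{203 \sqrt{2158}}{166} + 0 = - \frac{203 \sqrt{2158}}{166}$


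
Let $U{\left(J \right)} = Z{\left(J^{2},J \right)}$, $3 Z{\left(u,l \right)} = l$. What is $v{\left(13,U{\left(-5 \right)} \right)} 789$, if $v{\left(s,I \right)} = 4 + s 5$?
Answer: $54441$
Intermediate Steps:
$Z{\left(u,l \right)} = \frac{l}{3}$
$U{\left(J \right)} = \frac{J}{3}$
$v{\left(s,I \right)} = 4 + 5 s$
$v{\left(13,U{\left(-5 \right)} \right)} 789 = \left(4 + 5 \cdot 13\right) 789 = \left(4 + 65\right) 789 = 69 \cdot 789 = 54441$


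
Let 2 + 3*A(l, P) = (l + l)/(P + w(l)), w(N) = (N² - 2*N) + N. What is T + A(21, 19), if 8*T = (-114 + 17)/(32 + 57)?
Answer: -722981/937704 ≈ -0.77101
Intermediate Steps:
w(N) = N² - N
A(l, P) = -⅔ + 2*l/(3*(P + l*(-1 + l))) (A(l, P) = -⅔ + ((l + l)/(P + l*(-1 + l)))/3 = -⅔ + ((2*l)/(P + l*(-1 + l)))/3 = -⅔ + (2*l/(P + l*(-1 + l)))/3 = -⅔ + 2*l/(3*(P + l*(-1 + l))))
T = -97/712 (T = ((-114 + 17)/(32 + 57))/8 = (-97/89)/8 = (-97*1/89)/8 = (⅛)*(-97/89) = -97/712 ≈ -0.13624)
T + A(21, 19) = -97/712 + 2*(21 - 1*19 - 1*21*(-1 + 21))/(3*(19 + 21*(-1 + 21))) = -97/712 + 2*(21 - 19 - 1*21*20)/(3*(19 + 21*20)) = -97/712 + 2*(21 - 19 - 420)/(3*(19 + 420)) = -97/712 + (⅔)*(-418)/439 = -97/712 + (⅔)*(1/439)*(-418) = -97/712 - 836/1317 = -722981/937704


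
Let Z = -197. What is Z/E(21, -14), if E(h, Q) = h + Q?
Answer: -197/7 ≈ -28.143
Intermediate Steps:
E(h, Q) = Q + h
Z/E(21, -14) = -197/(-14 + 21) = -197/7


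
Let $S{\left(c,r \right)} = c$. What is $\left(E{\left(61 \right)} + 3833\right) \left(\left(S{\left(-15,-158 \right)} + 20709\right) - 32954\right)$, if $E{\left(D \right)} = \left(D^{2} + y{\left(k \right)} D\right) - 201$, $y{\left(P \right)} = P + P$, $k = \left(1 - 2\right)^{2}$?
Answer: $-91643500$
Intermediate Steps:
$k = 1$ ($k = \left(-1\right)^{2} = 1$)
$y{\left(P \right)} = 2 P$
$E{\left(D \right)} = -201 + D^{2} + 2 D$ ($E{\left(D \right)} = \left(D^{2} + 2 \cdot 1 D\right) - 201 = \left(D^{2} + 2 D\right) - 201 = -201 + D^{2} + 2 D$)
$\left(E{\left(61 \right)} + 3833\right) \left(\left(S{\left(-15,-158 \right)} + 20709\right) - 32954\right) = \left(\left(-201 + 61^{2} + 2 \cdot 61\right) + 3833\right) \left(\left(-15 + 20709\right) - 32954\right) = \left(\left(-201 + 3721 + 122\right) + 3833\right) \left(20694 - 32954\right) = \left(3642 + 3833\right) \left(-12260\right) = 7475 \left(-12260\right) = -91643500$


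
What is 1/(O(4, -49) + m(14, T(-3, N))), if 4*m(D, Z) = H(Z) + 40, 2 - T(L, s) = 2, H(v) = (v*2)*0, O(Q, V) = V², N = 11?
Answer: 1/2411 ≈ 0.00041477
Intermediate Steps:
H(v) = 0 (H(v) = (2*v)*0 = 0)
T(L, s) = 0 (T(L, s) = 2 - 1*2 = 2 - 2 = 0)
m(D, Z) = 10 (m(D, Z) = (0 + 40)/4 = (¼)*40 = 10)
1/(O(4, -49) + m(14, T(-3, N))) = 1/((-49)² + 10) = 1/(2401 + 10) = 1/2411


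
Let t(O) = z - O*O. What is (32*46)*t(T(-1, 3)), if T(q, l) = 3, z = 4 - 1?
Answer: -8832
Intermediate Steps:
z = 3
t(O) = 3 - O**2 (t(O) = 3 - O*O = 3 - O**2)
(32*46)*t(T(-1, 3)) = (32*46)*(3 - 1*3**2) = 1472*(3 - 1*9) = 1472*(3 - 9) = 1472*(-6) = -8832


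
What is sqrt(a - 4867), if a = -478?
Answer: I*sqrt(5345) ≈ 73.109*I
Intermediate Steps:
sqrt(a - 4867) = sqrt(-478 - 4867) = sqrt(-5345) = I*sqrt(5345)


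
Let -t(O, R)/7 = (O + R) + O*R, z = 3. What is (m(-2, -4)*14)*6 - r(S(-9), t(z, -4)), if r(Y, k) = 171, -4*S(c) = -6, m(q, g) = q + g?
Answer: -675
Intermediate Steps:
m(q, g) = g + q
t(O, R) = -7*O - 7*R - 7*O*R (t(O, R) = -7*((O + R) + O*R) = -7*(O + R + O*R) = -7*O - 7*R - 7*O*R)
S(c) = 3/2 (S(c) = -¼*(-6) = 3/2)
(m(-2, -4)*14)*6 - r(S(-9), t(z, -4)) = ((-4 - 2)*14)*6 - 1*171 = -6*14*6 - 171 = -84*6 - 171 = -504 - 171 = -675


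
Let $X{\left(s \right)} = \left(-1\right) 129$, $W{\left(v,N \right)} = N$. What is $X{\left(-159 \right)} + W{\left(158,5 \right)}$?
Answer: $-124$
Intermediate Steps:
$X{\left(s \right)} = -129$
$X{\left(-159 \right)} + W{\left(158,5 \right)} = -129 + 5 = -124$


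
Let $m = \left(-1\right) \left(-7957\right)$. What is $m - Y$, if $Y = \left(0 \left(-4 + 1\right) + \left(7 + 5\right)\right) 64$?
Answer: $7189$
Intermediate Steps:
$Y = 768$ ($Y = \left(0 \left(-3\right) + 12\right) 64 = \left(0 + 12\right) 64 = 12 \cdot 64 = 768$)
$m = 7957$
$m - Y = 7957 - 768 = 7189$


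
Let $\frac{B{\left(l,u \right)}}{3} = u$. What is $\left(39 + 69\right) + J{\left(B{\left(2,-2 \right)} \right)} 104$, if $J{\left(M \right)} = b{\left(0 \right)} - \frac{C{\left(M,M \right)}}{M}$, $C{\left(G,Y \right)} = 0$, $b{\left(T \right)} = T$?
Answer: $108$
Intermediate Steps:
$B{\left(l,u \right)} = 3 u$
$J{\left(M \right)} = 0$ ($J{\left(M \right)} = 0 - \frac{0}{M} = 0 - 0 = 0 + 0 = 0$)
$\left(39 + 69\right) + J{\left(B{\left(2,-2 \right)} \right)} 104 = \left(39 + 69\right) + 0 \cdot 104 = 108 + 0 = 108$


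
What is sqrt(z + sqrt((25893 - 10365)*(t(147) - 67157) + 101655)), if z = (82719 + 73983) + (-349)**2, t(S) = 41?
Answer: sqrt(278503 + 3*I*sqrt(115786177)) ≈ 528.62 + 30.534*I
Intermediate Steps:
z = 278503 (z = 156702 + 121801 = 278503)
sqrt(z + sqrt((25893 - 10365)*(t(147) - 67157) + 101655)) = sqrt(278503 + sqrt((25893 - 10365)*(41 - 67157) + 101655)) = sqrt(278503 + sqrt(15528*(-67116) + 101655)) = sqrt(278503 + sqrt(-1042177248 + 101655)) = sqrt(278503 + sqrt(-1042075593)) = sqrt(278503 + 3*I*sqrt(115786177))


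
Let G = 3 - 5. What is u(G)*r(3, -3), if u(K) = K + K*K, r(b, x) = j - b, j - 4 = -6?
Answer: -10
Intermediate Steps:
j = -2 (j = 4 - 6 = -2)
r(b, x) = -2 - b
G = -2
u(K) = K + K**2
u(G)*r(3, -3) = (-2*(1 - 2))*(-2 - 1*3) = (-2*(-1))*(-2 - 3) = 2*(-5) = -10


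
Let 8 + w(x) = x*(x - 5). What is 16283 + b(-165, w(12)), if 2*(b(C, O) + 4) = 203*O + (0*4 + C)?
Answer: 47821/2 ≈ 23911.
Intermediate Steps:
w(x) = -8 + x*(-5 + x) (w(x) = -8 + x*(x - 5) = -8 + x*(-5 + x))
b(C, O) = -4 + C/2 + 203*O/2 (b(C, O) = -4 + (203*O + (0*4 + C))/2 = -4 + (203*O + (0 + C))/2 = -4 + (203*O + C)/2 = -4 + (C + 203*O)/2 = -4 + (C/2 + 203*O/2) = -4 + C/2 + 203*O/2)
16283 + b(-165, w(12)) = 16283 + (-4 + (½)*(-165) + 203*(-8 + 12² - 5*12)/2) = 16283 + (-4 - 165/2 + 203*(-8 + 144 - 60)/2) = 16283 + (-4 - 165/2 + (203/2)*76) = 16283 + (-4 - 165/2 + 7714) = 16283 + 15255/2 = 47821/2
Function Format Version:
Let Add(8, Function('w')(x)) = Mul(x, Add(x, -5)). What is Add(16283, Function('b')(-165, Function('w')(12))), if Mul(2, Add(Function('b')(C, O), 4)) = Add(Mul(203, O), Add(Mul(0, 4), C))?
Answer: Rational(47821, 2) ≈ 23911.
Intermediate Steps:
Function('w')(x) = Add(-8, Mul(x, Add(-5, x))) (Function('w')(x) = Add(-8, Mul(x, Add(x, -5))) = Add(-8, Mul(x, Add(-5, x))))
Function('b')(C, O) = Add(-4, Mul(Rational(1, 2), C), Mul(Rational(203, 2), O)) (Function('b')(C, O) = Add(-4, Mul(Rational(1, 2), Add(Mul(203, O), Add(Mul(0, 4), C)))) = Add(-4, Mul(Rational(1, 2), Add(Mul(203, O), Add(0, C)))) = Add(-4, Mul(Rational(1, 2), Add(Mul(203, O), C))) = Add(-4, Mul(Rational(1, 2), Add(C, Mul(203, O)))) = Add(-4, Add(Mul(Rational(1, 2), C), Mul(Rational(203, 2), O))) = Add(-4, Mul(Rational(1, 2), C), Mul(Rational(203, 2), O)))
Add(16283, Function('b')(-165, Function('w')(12))) = Add(16283, Add(-4, Mul(Rational(1, 2), -165), Mul(Rational(203, 2), Add(-8, Pow(12, 2), Mul(-5, 12))))) = Add(16283, Add(-4, Rational(-165, 2), Mul(Rational(203, 2), Add(-8, 144, -60)))) = Add(16283, Add(-4, Rational(-165, 2), Mul(Rational(203, 2), 76))) = Add(16283, Add(-4, Rational(-165, 2), 7714)) = Add(16283, Rational(15255, 2)) = Rational(47821, 2)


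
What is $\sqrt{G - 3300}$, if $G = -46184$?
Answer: $2 i \sqrt{12371} \approx 222.45 i$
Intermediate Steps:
$\sqrt{G - 3300} = \sqrt{-46184 - 3300} = \sqrt{-49484} = 2 i \sqrt{12371}$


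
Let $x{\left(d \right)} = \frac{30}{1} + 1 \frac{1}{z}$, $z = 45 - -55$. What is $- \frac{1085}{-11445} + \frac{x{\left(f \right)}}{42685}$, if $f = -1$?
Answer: $\frac{133304827}{1395799500} \approx 0.095504$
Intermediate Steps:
$z = 100$ ($z = 45 + 55 = 100$)
$x{\left(d \right)} = \frac{3001}{100}$ ($x{\left(d \right)} = \frac{30}{1} + 1 \cdot \frac{1}{100} = 30 \cdot 1 + 1 \cdot \frac{1}{100} = 30 + \frac{1}{100} = \frac{3001}{100}$)
$- \frac{1085}{-11445} + \frac{x{\left(f \right)}}{42685} = - \frac{1085}{-11445} + \frac{3001}{100 \cdot 42685} = \left(-1085\right) \left(- \frac{1}{11445}\right) + \frac{3001}{100} \cdot \frac{1}{42685} = \frac{31}{327} + \frac{3001}{4268500} = \frac{133304827}{1395799500}$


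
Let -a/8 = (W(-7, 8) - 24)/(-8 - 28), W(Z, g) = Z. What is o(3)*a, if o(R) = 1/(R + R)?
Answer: -31/27 ≈ -1.1481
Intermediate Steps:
o(R) = 1/(2*R)
a = -62/9 (a = -8*(-7 - 24)/(-8 - 28) = -(-248)/(-36) = -(-248)*(-1)/36 = -8*31/36 = -62/9 ≈ -6.8889)
o(3)*a = ((½)/3)*(-62/9) = ((½)*(⅓))*(-62/9) = (⅙)*(-62/9) = -31/27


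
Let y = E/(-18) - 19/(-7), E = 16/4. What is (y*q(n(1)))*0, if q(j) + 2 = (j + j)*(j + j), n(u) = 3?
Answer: 0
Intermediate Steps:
E = 4 (E = 16*(¼) = 4)
y = 157/63 (y = 4/(-18) - 19/(-7) = 4*(-1/18) - 19*(-⅐) = -2/9 + 19/7 = 157/63 ≈ 2.4921)
q(j) = -2 + 4*j² (q(j) = -2 + (j + j)*(j + j) = -2 + (2*j)*(2*j) = -2 + 4*j²)
(y*q(n(1)))*0 = (157*(-2 + 4*3²)/63)*0 = (157*(-2 + 4*9)/63)*0 = (157*(-2 + 36)/63)*0 = ((157/63)*34)*0 = (5338/63)*0 = 0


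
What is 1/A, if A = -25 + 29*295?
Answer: 1/8530 ≈ 0.00011723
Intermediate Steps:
A = 8530 (A = -25 + 8555 = 8530)
1/A = 1/8530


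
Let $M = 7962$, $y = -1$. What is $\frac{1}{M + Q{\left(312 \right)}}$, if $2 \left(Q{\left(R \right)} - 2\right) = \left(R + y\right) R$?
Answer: $\frac{1}{56480} \approx 1.7705 \cdot 10^{-5}$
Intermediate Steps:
$Q{\left(R \right)} = 2 + \frac{R \left(-1 + R\right)}{2}$ ($Q{\left(R \right)} = 2 + \frac{\left(R - 1\right) R}{2} = 2 + \frac{\left(-1 + R\right) R}{2} = 2 + \frac{R \left(-1 + R\right)}{2}$)
$\frac{1}{M + Q{\left(312 \right)}} = \frac{1}{7962 + \left(2 + \frac{312^{2}}{2} - 156\right)} = \frac{1}{7962 + \left(2 + \frac{1}{2} \cdot 97344 - 156\right)} = \frac{1}{7962 + \left(2 + 48672 - 156\right)} = \frac{1}{7962 + 48518} = \frac{1}{56480}$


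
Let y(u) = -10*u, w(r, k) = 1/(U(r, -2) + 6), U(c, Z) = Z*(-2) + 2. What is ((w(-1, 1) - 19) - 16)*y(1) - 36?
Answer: 1879/6 ≈ 313.17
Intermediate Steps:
U(c, Z) = 2 - 2*Z (U(c, Z) = -2*Z + 2 = 2 - 2*Z)
w(r, k) = 1/12 (w(r, k) = 1/((2 - 2*(-2)) + 6) = 1/((2 + 4) + 6) = 1/(6 + 6) = 1/12)
((w(-1, 1) - 19) - 16)*y(1) - 36 = ((1/12 - 19) - 16)*(-10*1) - 36 = (-227/12 - 16)*(-10) - 36 = -419/12*(-10) - 36 = 2095/6 - 36 = 1879/6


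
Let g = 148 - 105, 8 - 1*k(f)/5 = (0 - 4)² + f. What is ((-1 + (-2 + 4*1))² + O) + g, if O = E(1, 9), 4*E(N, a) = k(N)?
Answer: 131/4 ≈ 32.750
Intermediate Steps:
k(f) = -40 - 5*f (k(f) = 40 - 5*((0 - 4)² + f) = 40 - 5*((-4)² + f) = 40 - 5*(16 + f) = 40 + (-80 - 5*f) = -40 - 5*f)
E(N, a) = -10 - 5*N/4 (E(N, a) = (-40 - 5*N)/4 = -10 - 5*N/4)
O = -45/4 (O = -10 - 5/4*1 = -10 - 5/4 = -45/4 ≈ -11.250)
g = 43
((-1 + (-2 + 4*1))² + O) + g = ((-1 + (-2 + 4*1))² - 45/4) + 43 = ((-1 + (-2 + 4))² - 45/4) + 43 = ((-1 + 2)² - 45/4) + 43 = (1² - 45/4) + 43 = (1 - 45/4) + 43 = -41/4 + 43 = 131/4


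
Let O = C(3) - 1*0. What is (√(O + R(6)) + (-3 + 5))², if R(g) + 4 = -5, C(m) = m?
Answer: (2 + I*√6)² ≈ -2.0 + 9.798*I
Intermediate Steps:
R(g) = -9 (R(g) = -4 - 5 = -9)
O = 3 (O = 3 - 1*0 = 3 + 0 = 3)
(√(O + R(6)) + (-3 + 5))² = (√(3 - 9) + (-3 + 5))² = (√(-6) + 2)² = (I*√6 + 2)² = (2 + I*√6)²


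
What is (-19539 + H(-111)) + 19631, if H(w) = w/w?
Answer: 93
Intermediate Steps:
H(w) = 1
(-19539 + H(-111)) + 19631 = (-19539 + 1) + 19631 = -19538 + 19631 = 93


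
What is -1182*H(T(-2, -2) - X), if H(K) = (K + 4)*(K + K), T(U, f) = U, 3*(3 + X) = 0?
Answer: -11820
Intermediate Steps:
X = -3 (X = -3 + (⅓)*0 = -3 + 0 = -3)
H(K) = 2*K*(4 + K) (H(K) = (4 + K)*(2*K) = 2*K*(4 + K))
-1182*H(T(-2, -2) - X) = -2364*(-2 - 1*(-3))*(4 + (-2 - 1*(-3))) = -2364*(-2 + 3)*(4 + (-2 + 3)) = -2364*(4 + 1) = -2364*5 = -1182*10 = -11820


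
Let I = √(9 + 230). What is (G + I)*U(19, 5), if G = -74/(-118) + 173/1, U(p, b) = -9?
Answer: -92196/59 - 9*√239 ≈ -1701.8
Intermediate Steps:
I = √239 ≈ 15.460
G = 10244/59 (G = -74*(-1/118) + 173*1 = 37/59 + 173 = 10244/59 ≈ 173.63)
(G + I)*U(19, 5) = (10244/59 + √239)*(-9) = -92196/59 - 9*√239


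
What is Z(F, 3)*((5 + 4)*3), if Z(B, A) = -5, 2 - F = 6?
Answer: -135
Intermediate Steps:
F = -4 (F = 2 - 1*6 = 2 - 6 = -4)
Z(F, 3)*((5 + 4)*3) = -5*(5 + 4)*3 = -45*3 = -5*27 = -135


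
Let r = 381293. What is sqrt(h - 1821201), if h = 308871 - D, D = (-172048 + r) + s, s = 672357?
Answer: 2*I*sqrt(598483) ≈ 1547.2*I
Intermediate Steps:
D = 881602 (D = (-172048 + 381293) + 672357 = 209245 + 672357 = 881602)
h = -572731 (h = 308871 - 1*881602 = 308871 - 881602 = -572731)
sqrt(h - 1821201) = sqrt(-572731 - 1821201) = sqrt(-2393932) = 2*I*sqrt(598483)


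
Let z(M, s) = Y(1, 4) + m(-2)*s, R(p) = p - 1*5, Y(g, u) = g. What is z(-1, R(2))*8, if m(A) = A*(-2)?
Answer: -88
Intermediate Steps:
m(A) = -2*A
R(p) = -5 + p (R(p) = p - 5 = -5 + p)
z(M, s) = 1 + 4*s (z(M, s) = 1 + (-2*(-2))*s = 1 + 4*s)
z(-1, R(2))*8 = (1 + 4*(-5 + 2))*8 = (1 + 4*(-3))*8 = (1 - 12)*8 = -11*8 = -88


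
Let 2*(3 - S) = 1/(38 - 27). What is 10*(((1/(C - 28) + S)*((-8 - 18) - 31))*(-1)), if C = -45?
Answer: 1346055/803 ≈ 1676.3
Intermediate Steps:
S = 65/22 (S = 3 - 1/(2*(38 - 27)) = 3 - ½/11 = 3 - ½*1/11 = 3 - 1/22 = 65/22 ≈ 2.9545)
10*(((1/(C - 28) + S)*((-8 - 18) - 31))*(-1)) = 10*(((1/(-45 - 28) + 65/22)*((-8 - 18) - 31))*(-1)) = 10*(((1/(-73) + 65/22)*(-26 - 31))*(-1)) = 10*(((-1/73 + 65/22)*(-57))*(-1)) = 10*(((4723/1606)*(-57))*(-1)) = 10*(-269211/1606*(-1)) = 10*(269211/1606) = 1346055/803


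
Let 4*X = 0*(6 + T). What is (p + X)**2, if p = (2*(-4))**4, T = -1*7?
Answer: 16777216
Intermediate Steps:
T = -7
p = 4096 (p = (-8)**4 = 4096)
X = 0 (X = (0*(6 - 7))/4 = (0*(-1))/4 = (1/4)*0 = 0)
(p + X)**2 = (4096 + 0)**2 = 4096**2 = 16777216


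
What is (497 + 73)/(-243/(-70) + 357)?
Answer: 13300/8411 ≈ 1.5813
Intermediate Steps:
(497 + 73)/(-243/(-70) + 357) = 570/(-243*(-1/70) + 357) = 570/(243/70 + 357) = 570/(25233/70) = 570*(70/25233) = 13300/8411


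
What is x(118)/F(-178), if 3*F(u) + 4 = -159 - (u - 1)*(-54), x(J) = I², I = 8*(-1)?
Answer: -192/9829 ≈ -0.019534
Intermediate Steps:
I = -8
x(J) = 64 (x(J) = (-8)² = 64)
F(u) = -217/3 + 18*u (F(u) = -4/3 + (-159 - (u - 1)*(-54))/3 = -4/3 + (-159 - (-1 + u)*(-54))/3 = -4/3 + (-159 - (54 - 54*u))/3 = -4/3 + (-159 + (-54 + 54*u))/3 = -4/3 + (-213 + 54*u)/3 = -4/3 + (-71 + 18*u) = -217/3 + 18*u)
x(118)/F(-178) = 64/(-217/3 + 18*(-178)) = 64/(-217/3 - 3204) = 64/(-9829/3) = 64*(-3/9829) = -192/9829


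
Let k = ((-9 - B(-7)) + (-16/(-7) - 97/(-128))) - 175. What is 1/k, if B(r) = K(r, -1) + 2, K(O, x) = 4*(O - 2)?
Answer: -896/131673 ≈ -0.0068047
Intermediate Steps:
K(O, x) = -8 + 4*O (K(O, x) = 4*(-2 + O) = -8 + 4*O)
B(r) = -6 + 4*r (B(r) = (-8 + 4*r) + 2 = -6 + 4*r)
k = -131673/896 (k = ((-9 - (-6 + 4*(-7))) + (-16/(-7) - 97/(-128))) - 175 = ((-9 - (-6 - 28)) + (-16*(-1/7) - 97*(-1/128))) - 175 = ((-9 - 1*(-34)) + (16/7 + 97/128)) - 175 = ((-9 + 34) + 2727/896) - 175 = (25 + 2727/896) - 175 = 25127/896 - 175 = -131673/896 ≈ -146.96)
1/k = 1/(-131673/896) = -896/131673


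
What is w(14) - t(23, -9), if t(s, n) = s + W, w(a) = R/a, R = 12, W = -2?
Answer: -141/7 ≈ -20.143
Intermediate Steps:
w(a) = 12/a
t(s, n) = -2 + s (t(s, n) = s - 2 = -2 + s)
w(14) - t(23, -9) = 12/14 - (-2 + 23) = 12*(1/14) - 1*21 = 6/7 - 21 = -141/7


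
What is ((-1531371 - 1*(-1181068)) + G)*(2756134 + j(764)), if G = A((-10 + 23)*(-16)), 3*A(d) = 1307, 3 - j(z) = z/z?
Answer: -964281952624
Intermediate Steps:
j(z) = 2 (j(z) = 3 - z/z = 3 - 1*1 = 3 - 1 = 2)
A(d) = 1307/3 (A(d) = (⅓)*1307 = 1307/3)
G = 1307/3 ≈ 435.67
((-1531371 - 1*(-1181068)) + G)*(2756134 + j(764)) = ((-1531371 - 1*(-1181068)) + 1307/3)*(2756134 + 2) = ((-1531371 + 1181068) + 1307/3)*2756136 = (-350303 + 1307/3)*2756136 = -1049602/3*2756136 = -964281952624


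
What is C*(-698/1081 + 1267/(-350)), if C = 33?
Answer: -7608513/54050 ≈ -140.77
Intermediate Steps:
C*(-698/1081 + 1267/(-350)) = 33*(-698/1081 + 1267/(-350)) = 33*(-698*1/1081 + 1267*(-1/350)) = 33*(-698/1081 - 181/50) = 33*(-230561/54050) = -7608513/54050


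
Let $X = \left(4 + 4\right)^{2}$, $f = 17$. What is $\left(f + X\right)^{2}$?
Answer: $6561$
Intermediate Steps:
$X = 64$ ($X = 8^{2} = 64$)
$\left(f + X\right)^{2} = \left(17 + 64\right)^{2} = 81^{2} = 6561$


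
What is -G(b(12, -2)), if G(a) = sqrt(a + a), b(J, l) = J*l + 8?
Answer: -4*I*sqrt(2) ≈ -5.6569*I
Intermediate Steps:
b(J, l) = 8 + J*l
G(a) = sqrt(2)*sqrt(a) (G(a) = sqrt(2*a) = sqrt(2)*sqrt(a))
-G(b(12, -2)) = -sqrt(2)*sqrt(8 + 12*(-2)) = -sqrt(2)*sqrt(8 - 24) = -sqrt(2)*sqrt(-16) = -sqrt(2)*4*I = -4*I*sqrt(2)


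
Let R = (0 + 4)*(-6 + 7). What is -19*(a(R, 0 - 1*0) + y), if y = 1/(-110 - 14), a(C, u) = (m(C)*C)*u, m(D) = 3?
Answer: 19/124 ≈ 0.15323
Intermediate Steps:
R = 4 (R = 4*1 = 4)
a(C, u) = 3*C*u (a(C, u) = (3*C)*u = 3*C*u)
y = -1/124 (y = 1/(-124) = -1/124 ≈ -0.0080645)
-19*(a(R, 0 - 1*0) + y) = -19*(3*4*(0 - 1*0) - 1/124) = -19*(3*4*(0 + 0) - 1/124) = -19*(3*4*0 - 1/124) = -19*(0 - 1/124) = -19*(-1/124) = 19/124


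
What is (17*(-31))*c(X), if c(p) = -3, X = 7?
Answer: 1581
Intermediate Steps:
(17*(-31))*c(X) = (17*(-31))*(-3) = -527*(-3) = 1581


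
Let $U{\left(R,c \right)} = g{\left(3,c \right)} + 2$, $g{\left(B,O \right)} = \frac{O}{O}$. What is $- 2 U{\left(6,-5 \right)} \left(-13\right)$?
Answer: $78$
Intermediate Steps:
$g{\left(B,O \right)} = 1$
$U{\left(R,c \right)} = 3$ ($U{\left(R,c \right)} = 1 + 2 = 3$)
$- 2 U{\left(6,-5 \right)} \left(-13\right) = \left(-2\right) 3 \left(-13\right) = \left(-6\right) \left(-13\right) = 78$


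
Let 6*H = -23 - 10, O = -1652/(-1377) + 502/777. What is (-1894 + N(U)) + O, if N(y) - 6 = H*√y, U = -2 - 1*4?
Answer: -672683698/356643 - 11*I*√6/2 ≈ -1886.2 - 13.472*I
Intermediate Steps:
O = 658286/356643 (O = -1652*(-1/1377) + 502*(1/777) = 1652/1377 + 502/777 = 658286/356643 ≈ 1.8458)
H = -11/2 (H = (-23 - 10)/6 = (⅙)*(-33) = -11/2 ≈ -5.5000)
U = -6 (U = -2 - 4 = -6)
N(y) = 6 - 11*√y/2
(-1894 + N(U)) + O = (-1894 + (6 - 11*I*√6/2)) + 658286/356643 = (-1888 - 11*I*√6/2) + 658286/356643 = -672683698/356643 - 11*I*√6/2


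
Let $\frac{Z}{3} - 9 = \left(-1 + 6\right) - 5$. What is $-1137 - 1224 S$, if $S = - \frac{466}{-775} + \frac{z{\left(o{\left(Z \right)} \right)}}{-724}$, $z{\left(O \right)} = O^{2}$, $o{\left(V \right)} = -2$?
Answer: $- \frac{261783579}{140275} \approx -1866.2$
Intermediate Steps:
$Z = 27$ ($Z = 27 + 3 \left(\left(-1 + 6\right) - 5\right) = 27 + 3 \left(5 - 5\right) = 27 + 3 \cdot 0 = 27 + 0 = 27$)
$S = \frac{83571}{140275}$ ($S = - \frac{466}{-775} + \frac{\left(-2\right)^{2}}{-724} = \left(-466\right) \left(- \frac{1}{775}\right) + 4 \left(- \frac{1}{724}\right) = \frac{466}{775} - \frac{1}{181} = \frac{83571}{140275} \approx 0.59577$)
$-1137 - 1224 S = -1137 - \frac{102290904}{140275} = - \frac{261783579}{140275}$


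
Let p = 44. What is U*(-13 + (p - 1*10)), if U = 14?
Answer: 294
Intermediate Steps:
U*(-13 + (p - 1*10)) = 14*(-13 + (44 - 1*10)) = 14*(-13 + (44 - 10)) = 14*(-13 + 34) = 14*21 = 294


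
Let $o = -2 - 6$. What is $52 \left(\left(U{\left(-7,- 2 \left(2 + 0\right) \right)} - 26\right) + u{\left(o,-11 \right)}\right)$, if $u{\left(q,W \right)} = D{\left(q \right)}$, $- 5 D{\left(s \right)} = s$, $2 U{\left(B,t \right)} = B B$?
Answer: $\frac{26}{5} \approx 5.2$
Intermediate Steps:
$U{\left(B,t \right)} = \frac{B^{2}}{2}$ ($U{\left(B,t \right)} = \frac{B B}{2} = \frac{B^{2}}{2}$)
$D{\left(s \right)} = - \frac{s}{5}$
$o = -8$ ($o = -2 - 6 = -8$)
$u{\left(q,W \right)} = - \frac{q}{5}$
$52 \left(\left(U{\left(-7,- 2 \left(2 + 0\right) \right)} - 26\right) + u{\left(o,-11 \right)}\right) = 52 \left(\left(\frac{\left(-7\right)^{2}}{2} - 26\right) - - \frac{8}{5}\right) = 52 \left(\left(\frac{1}{2} \cdot 49 - 26\right) + \frac{8}{5}\right) = 52 \left(\left(\frac{49}{2} - 26\right) + \frac{8}{5}\right) = 52 \left(- \frac{3}{2} + \frac{8}{5}\right) = 52 \cdot \frac{1}{10} = \frac{26}{5}$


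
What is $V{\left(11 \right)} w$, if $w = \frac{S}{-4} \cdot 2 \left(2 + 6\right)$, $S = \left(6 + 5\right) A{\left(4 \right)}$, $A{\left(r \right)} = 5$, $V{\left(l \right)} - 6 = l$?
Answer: $-3740$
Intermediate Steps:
$V{\left(l \right)} = 6 + l$
$S = 55$ ($S = \left(6 + 5\right) 5 = 11 \cdot 5 = 55$)
$w = -220$ ($w = \frac{55}{-4} \cdot 2 \left(2 + 6\right) = 55 \left(- \frac{1}{4}\right) 2 \cdot 8 = \left(- \frac{55}{4}\right) 2 \cdot 8 = \left(- \frac{55}{2}\right) 8 = -220$)
$V{\left(11 \right)} w = \left(6 + 11\right) \left(-220\right) = 17 \left(-220\right) = -3740$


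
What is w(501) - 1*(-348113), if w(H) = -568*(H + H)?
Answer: -221023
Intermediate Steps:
w(H) = -1136*H
w(501) - 1*(-348113) = -1136*501 - 1*(-348113) = -569136 + 348113 = -221023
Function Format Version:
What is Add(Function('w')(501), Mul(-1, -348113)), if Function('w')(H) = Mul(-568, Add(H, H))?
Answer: -221023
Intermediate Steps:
Function('w')(H) = Mul(-1136, H) (Function('w')(H) = Mul(-568, Mul(2, H)) = Mul(-1136, H))
Add(Function('w')(501), Mul(-1, -348113)) = Add(Mul(-1136, 501), Mul(-1, -348113)) = Add(-569136, 348113) = -221023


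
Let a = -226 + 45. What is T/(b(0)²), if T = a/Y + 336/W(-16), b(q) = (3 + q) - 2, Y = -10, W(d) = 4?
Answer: 1021/10 ≈ 102.10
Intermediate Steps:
b(q) = 1 + q
a = -181
T = 1021/10 (T = -181/(-10) + 336/4 = -181*(-⅒) + 336*(¼) = 181/10 + 84 = 1021/10 ≈ 102.10)
T/(b(0)²) = 1021/(10*((1 + 0)²)) = 1021/(10*(1²)) = (1021/10)/1 = (1021/10)*1 = 1021/10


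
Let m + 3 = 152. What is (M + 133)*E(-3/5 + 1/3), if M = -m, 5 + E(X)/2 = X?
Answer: 2528/15 ≈ 168.53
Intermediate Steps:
m = 149 (m = -3 + 152 = 149)
E(X) = -10 + 2*X
M = -149 (M = -1*149 = -149)
(M + 133)*E(-3/5 + 1/3) = (-149 + 133)*(-10 + 2*(-3/5 + 1/3)) = -16*(-10 + 2*(-3*1/5 + 1*(1/3))) = -16*(-10 + 2*(-3/5 + 1/3)) = -16*(-10 + 2*(-4/15)) = -16*(-10 - 8/15) = -16*(-158/15) = 2528/15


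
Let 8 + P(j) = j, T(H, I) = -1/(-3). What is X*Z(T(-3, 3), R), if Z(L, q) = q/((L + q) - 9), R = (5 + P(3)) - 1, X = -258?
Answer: -774/29 ≈ -26.690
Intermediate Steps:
T(H, I) = 1/3 (T(H, I) = -1*(-1/3) = 1/3)
P(j) = -8 + j
R = -1 (R = (5 + (-8 + 3)) - 1 = (5 - 5) - 1 = 0 - 1 = -1)
Z(L, q) = q/(-9 + L + q)
X*Z(T(-3, 3), R) = -(-258)/(-9 + 1/3 - 1) = -(-258)/(-29/3) = -(-258)*(-3)/29 = -258*3/29 = -774/29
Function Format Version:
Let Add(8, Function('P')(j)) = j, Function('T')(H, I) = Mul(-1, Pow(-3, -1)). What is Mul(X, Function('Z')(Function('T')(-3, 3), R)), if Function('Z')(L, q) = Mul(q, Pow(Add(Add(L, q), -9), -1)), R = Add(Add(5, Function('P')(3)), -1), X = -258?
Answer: Rational(-774, 29) ≈ -26.690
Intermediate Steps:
Function('T')(H, I) = Rational(1, 3) (Function('T')(H, I) = Mul(-1, Rational(-1, 3)) = Rational(1, 3))
Function('P')(j) = Add(-8, j)
R = -1 (R = Add(Add(5, Add(-8, 3)), -1) = Add(Add(5, -5), -1) = Add(0, -1) = -1)
Function('Z')(L, q) = Mul(q, Pow(Add(-9, L, q), -1))
Mul(X, Function('Z')(Function('T')(-3, 3), R)) = Mul(-258, Mul(-1, Pow(Add(-9, Rational(1, 3), -1), -1))) = Mul(-258, Mul(-1, Pow(Rational(-29, 3), -1))) = Mul(-258, Mul(-1, Rational(-3, 29))) = Mul(-258, Rational(3, 29)) = Rational(-774, 29)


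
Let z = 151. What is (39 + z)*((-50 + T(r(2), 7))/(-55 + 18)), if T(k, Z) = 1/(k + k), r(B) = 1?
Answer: 9405/37 ≈ 254.19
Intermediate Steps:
T(k, Z) = 1/(2*k)
(39 + z)*((-50 + T(r(2), 7))/(-55 + 18)) = (39 + 151)*((-50 + (1/2)/1)/(-55 + 18)) = 190*((-50 + (1/2)*1)/(-37)) = 190*((-50 + 1/2)*(-1/37)) = 190*(-99/2*(-1/37)) = 190*(99/74) = 9405/37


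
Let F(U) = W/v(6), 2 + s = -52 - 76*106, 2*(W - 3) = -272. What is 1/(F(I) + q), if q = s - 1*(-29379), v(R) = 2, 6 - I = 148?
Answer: 2/42405 ≈ 4.7164e-5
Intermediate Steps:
I = -142 (I = 6 - 1*148 = 6 - 148 = -142)
W = -133 (W = 3 + (½)*(-272) = 3 - 136 = -133)
s = -8110 (s = -2 + (-52 - 76*106) = -2 + (-52 - 8056) = -2 - 8108 = -8110)
F(U) = -133/2
q = 21269 (q = -8110 - 1*(-29379) = -8110 + 29379 = 21269)
1/(F(I) + q) = 1/(-133/2 + 21269) = 1/(42405/2) = 2/42405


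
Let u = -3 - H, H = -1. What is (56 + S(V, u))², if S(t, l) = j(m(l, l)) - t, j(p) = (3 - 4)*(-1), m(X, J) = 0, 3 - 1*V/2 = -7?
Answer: 1369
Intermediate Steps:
V = 20 (V = 6 - 2*(-7) = 6 + 14 = 20)
j(p) = 1 (j(p) = -1*(-1) = 1)
u = -2 (u = -3 - 1*(-1) = -3 + 1 = -2)
S(t, l) = 1 - t
(56 + S(V, u))² = (56 + (1 - 1*20))² = (56 + (1 - 20))² = (56 - 19)² = 37² = 1369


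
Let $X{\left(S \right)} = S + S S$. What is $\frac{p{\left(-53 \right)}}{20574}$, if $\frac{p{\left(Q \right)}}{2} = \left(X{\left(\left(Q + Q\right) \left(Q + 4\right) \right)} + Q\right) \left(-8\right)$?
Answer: $- \frac{71954072}{3429} \approx -20984.0$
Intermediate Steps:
$X{\left(S \right)} = S + S^{2}$
$p{\left(Q \right)} = - 16 Q - 32 Q \left(1 + 2 Q \left(4 + Q\right)\right) \left(4 + Q\right)$ ($p{\left(Q \right)} = 2 \left(\left(Q + Q\right) \left(Q + 4\right) \left(1 + \left(Q + Q\right) \left(Q + 4\right)\right) + Q\right) \left(-8\right) = 2 \left(2 Q \left(4 + Q\right) \left(1 + 2 Q \left(4 + Q\right)\right) + Q\right) \left(-8\right) = 2 \left(2 Q \left(1 + 2 Q \left(4 + Q\right)\right) \left(4 + Q\right) + Q\right) \left(-8\right) = 2 \left(Q + 2 Q \left(1 + 2 Q \left(4 + Q\right)\right) \left(4 + Q\right)\right) \left(-8\right) = 2 \left(- 8 Q - 16 Q \left(1 + 2 Q \left(4 + Q\right)\right) \left(4 + Q\right)\right) = - 16 Q - 32 Q \left(1 + 2 Q \left(4 + Q\right)\right) \left(4 + Q\right)$)
$\frac{p{\left(-53 \right)}}{20574} = \frac{16 \left(-53\right) \left(-1 - 2 \left(1 + 2 \left(-53\right) \left(4 - 53\right)\right) \left(4 - 53\right)\right)}{20574} = 16 \left(-53\right) \left(-1 - 2 \left(1 + 2 \left(-53\right) \left(-49\right)\right) \left(-49\right)\right) \frac{1}{20574} = 16 \left(-53\right) \left(-1 - 2 \left(1 + 5194\right) \left(-49\right)\right) \frac{1}{20574} = 16 \left(-53\right) \left(-1 - 10390 \left(-49\right)\right) \frac{1}{20574} = 16 \left(-53\right) \left(-1 + 509110\right) \frac{1}{20574} = 16 \left(-53\right) 509109 \cdot \frac{1}{20574} = \left(-431724432\right) \frac{1}{20574} = - \frac{71954072}{3429}$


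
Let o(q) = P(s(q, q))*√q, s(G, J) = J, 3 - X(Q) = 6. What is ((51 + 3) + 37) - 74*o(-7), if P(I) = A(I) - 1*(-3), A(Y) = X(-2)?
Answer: 91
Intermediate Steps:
X(Q) = -3 (X(Q) = 3 - 1*6 = 3 - 6 = -3)
A(Y) = -3
P(I) = 0 (P(I) = -3 - 1*(-3) = -3 + 3 = 0)
o(q) = 0 (o(q) = 0*√q = 0)
((51 + 3) + 37) - 74*o(-7) = ((51 + 3) + 37) - 74*0 = (54 + 37) + 0 = 91 + 0 = 91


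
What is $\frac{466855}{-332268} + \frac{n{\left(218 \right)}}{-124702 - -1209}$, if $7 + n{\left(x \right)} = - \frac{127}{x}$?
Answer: $- \frac{6283937752633}{4472572161516} \approx -1.405$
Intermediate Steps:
$n{\left(x \right)} = -7 - \frac{127}{x}$
$\frac{466855}{-332268} + \frac{n{\left(218 \right)}}{-124702 - -1209} = \frac{466855}{-332268} + \frac{-7 - \frac{127}{218}}{-124702 - -1209} = 466855 \left(- \frac{1}{332268}\right) + \frac{-7 - \frac{127}{218}}{-124702 + 1209} = - \frac{466855}{332268} + \frac{-7 - \frac{127}{218}}{-123493} = - \frac{466855}{332268} - - \frac{1653}{26921474} = - \frac{466855}{332268} + \frac{1653}{26921474} = - \frac{6283937752633}{4472572161516}$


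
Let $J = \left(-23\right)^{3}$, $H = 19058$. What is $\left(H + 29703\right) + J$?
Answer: $36594$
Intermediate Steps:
$J = -12167$
$\left(H + 29703\right) + J = \left(19058 + 29703\right) - 12167 = 48761 - 12167 = 36594$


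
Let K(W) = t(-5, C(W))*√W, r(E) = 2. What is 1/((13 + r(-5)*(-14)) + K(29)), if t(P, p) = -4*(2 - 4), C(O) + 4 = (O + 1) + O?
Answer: 15/1631 + 8*√29/1631 ≈ 0.035611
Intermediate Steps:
C(O) = -3 + 2*O (C(O) = -4 + ((O + 1) + O) = -4 + ((1 + O) + O) = -4 + (1 + 2*O) = -3 + 2*O)
t(P, p) = 8 (t(P, p) = -4*(-2) = 8)
K(W) = 8*√W
1/((13 + r(-5)*(-14)) + K(29)) = 1/((13 + 2*(-14)) + 8*√29) = 1/((13 - 28) + 8*√29) = 1/(-15 + 8*√29)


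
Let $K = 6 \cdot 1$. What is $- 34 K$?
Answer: $-204$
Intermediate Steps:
$K = 6$
$- 34 K = \left(-34\right) 6 = -204$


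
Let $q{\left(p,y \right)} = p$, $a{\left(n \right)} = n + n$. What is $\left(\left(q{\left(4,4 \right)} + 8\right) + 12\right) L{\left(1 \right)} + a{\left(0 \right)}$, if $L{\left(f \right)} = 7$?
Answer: $168$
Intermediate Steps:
$a{\left(n \right)} = 2 n$
$\left(\left(q{\left(4,4 \right)} + 8\right) + 12\right) L{\left(1 \right)} + a{\left(0 \right)} = \left(\left(4 + 8\right) + 12\right) 7 + 2 \cdot 0 = \left(12 + 12\right) 7 + 0 = 24 \cdot 7 + 0 = 168 + 0 = 168$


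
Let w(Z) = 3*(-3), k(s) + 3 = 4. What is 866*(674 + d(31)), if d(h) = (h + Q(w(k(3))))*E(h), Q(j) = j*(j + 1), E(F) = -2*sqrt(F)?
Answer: 583684 - 178396*sqrt(31) ≈ -4.0958e+5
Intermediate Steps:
k(s) = 1 (k(s) = -3 + 4 = 1)
w(Z) = -9
Q(j) = j*(1 + j)
d(h) = -2*sqrt(h)*(72 + h) (d(h) = (h - 9*(1 - 9))*(-2*sqrt(h)) = (h - 9*(-8))*(-2*sqrt(h)) = (h + 72)*(-2*sqrt(h)) = (72 + h)*(-2*sqrt(h)) = -2*sqrt(h)*(72 + h))
866*(674 + d(31)) = 866*(674 + 2*sqrt(31)*(-72 - 1*31)) = 866*(674 + 2*sqrt(31)*(-72 - 31)) = 866*(674 + 2*sqrt(31)*(-103)) = 866*(674 - 206*sqrt(31)) = 583684 - 178396*sqrt(31)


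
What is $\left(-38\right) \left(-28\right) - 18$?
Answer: $1046$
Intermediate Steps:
$\left(-38\right) \left(-28\right) - 18 = 1064 - 18 = 1046$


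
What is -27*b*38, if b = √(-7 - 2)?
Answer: -3078*I ≈ -3078.0*I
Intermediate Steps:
b = 3*I (b = √(-9) = 3*I ≈ 3.0*I)
-27*b*38 = -81*I*38 = -3078*I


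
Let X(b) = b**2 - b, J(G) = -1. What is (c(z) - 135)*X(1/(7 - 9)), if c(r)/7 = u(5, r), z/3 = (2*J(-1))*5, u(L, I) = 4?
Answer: -321/4 ≈ -80.250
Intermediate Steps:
z = -30 (z = 3*((2*(-1))*5) = 3*(-2*5) = 3*(-10) = -30)
c(r) = 28 (c(r) = 7*4 = 28)
(c(z) - 135)*X(1/(7 - 9)) = (28 - 135)*((-1 + 1/(7 - 9))/(7 - 9)) = -107*(-1 + 1/(-2))/(-2) = -(-107)*(-1 - 1/2)/2 = -(-107)*(-3)/(2*2) = -107*3/4 = -321/4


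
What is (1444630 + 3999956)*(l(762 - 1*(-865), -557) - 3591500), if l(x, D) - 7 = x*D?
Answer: -24488288678952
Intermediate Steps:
l(x, D) = 7 + D*x (l(x, D) = 7 + x*D = 7 + D*x)
(1444630 + 3999956)*(l(762 - 1*(-865), -557) - 3591500) = (1444630 + 3999956)*((7 - 557*(762 - 1*(-865))) - 3591500) = 5444586*((7 - 557*(762 + 865)) - 3591500) = 5444586*((7 - 557*1627) - 3591500) = 5444586*((7 - 906239) - 3591500) = 5444586*(-906232 - 3591500) = 5444586*(-4497732) = -24488288678952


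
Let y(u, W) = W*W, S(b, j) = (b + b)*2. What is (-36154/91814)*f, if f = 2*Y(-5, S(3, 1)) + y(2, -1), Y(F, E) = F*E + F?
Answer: 2331933/45907 ≈ 50.797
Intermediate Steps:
S(b, j) = 4*b (S(b, j) = (2*b)*2 = 4*b)
Y(F, E) = F + E*F (Y(F, E) = E*F + F = F + E*F)
y(u, W) = W**2
f = -129 (f = 2*(-5*(1 + 4*3)) + (-1)**2 = 2*(-5*(1 + 12)) + 1 = 2*(-5*13) + 1 = 2*(-65) + 1 = -130 + 1 = -129)
(-36154/91814)*f = -36154/91814*(-129) = -36154*1/91814*(-129) = -18077/45907*(-129) = 2331933/45907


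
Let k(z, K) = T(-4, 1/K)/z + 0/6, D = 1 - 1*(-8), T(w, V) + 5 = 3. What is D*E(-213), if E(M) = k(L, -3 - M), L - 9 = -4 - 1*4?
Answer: -18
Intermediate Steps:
T(w, V) = -2 (T(w, V) = -5 + 3 = -2)
D = 9 (D = 1 + 8 = 9)
L = 1 (L = 9 + (-4 - 1*4) = 9 + (-4 - 4) = 9 - 8 = 1)
k(z, K) = -2/z (k(z, K) = -2/z + 0/6 = -2/z + 0*(1/6) = -2/z + 0 = -2/z)
E(M) = -2 (E(M) = -2/1 = -2*1 = -2)
D*E(-213) = 9*(-2) = -18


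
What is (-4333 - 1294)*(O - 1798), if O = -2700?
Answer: 25310246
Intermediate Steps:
(-4333 - 1294)*(O - 1798) = (-4333 - 1294)*(-2700 - 1798) = -5627*(-4498) = 25310246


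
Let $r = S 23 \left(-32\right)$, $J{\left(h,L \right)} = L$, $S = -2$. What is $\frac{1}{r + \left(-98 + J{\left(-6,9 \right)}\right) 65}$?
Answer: $- \frac{1}{4313} \approx -0.00023186$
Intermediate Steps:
$r = 1472$ ($r = \left(-2\right) 23 \left(-32\right) = \left(-46\right) \left(-32\right) = 1472$)
$\frac{1}{r + \left(-98 + J{\left(-6,9 \right)}\right) 65} = \frac{1}{1472 + \left(-98 + 9\right) 65} = \frac{1}{1472 - 5785} = \frac{1}{-4313} = - \frac{1}{4313}$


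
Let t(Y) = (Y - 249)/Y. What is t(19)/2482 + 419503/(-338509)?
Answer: -9930389772/7981703711 ≈ -1.2441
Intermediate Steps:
t(Y) = (-249 + Y)/Y
t(19)/2482 + 419503/(-338509) = ((-249 + 19)/19)/2482 + 419503/(-338509) = ((1/19)*(-230))*(1/2482) + 419503*(-1/338509) = -230/19*1/2482 - 419503/338509 = -115/23579 - 419503/338509 = -9930389772/7981703711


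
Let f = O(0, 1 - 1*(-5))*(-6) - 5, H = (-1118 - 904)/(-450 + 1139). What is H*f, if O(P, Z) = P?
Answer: 10110/689 ≈ 14.673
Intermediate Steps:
H = -2022/689 ≈ -2.9347
f = -5 (f = 0*(-6) - 5 = 0 - 5 = -5)
H*f = -2022/689*(-5) = 10110/689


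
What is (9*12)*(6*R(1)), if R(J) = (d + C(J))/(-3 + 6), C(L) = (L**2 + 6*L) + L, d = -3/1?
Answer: 1080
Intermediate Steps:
d = -3 (d = -3*1 = -3)
C(L) = L**2 + 7*L
R(J) = -1 + J*(7 + J)/3 (R(J) = (-3 + J*(7 + J))/(-3 + 6) = (-3 + J*(7 + J))/3 = (-3 + J*(7 + J))*(1/3) = -1 + J*(7 + J)/3)
(9*12)*(6*R(1)) = (9*12)*(6*(-1 + (1/3)*1*(7 + 1))) = 108*(6*(-1 + (1/3)*1*8)) = 108*(6*(-1 + 8/3)) = 108*(6*(5/3)) = 108*10 = 1080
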